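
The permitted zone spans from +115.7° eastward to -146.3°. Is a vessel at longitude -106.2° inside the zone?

Band width going east from +115.7° to -146.3°: ((-146.3 − 115.7) mod 360) = 98.0°.
Offset of -106.2° east of the west edge: ((-106.2 − 115.7) mod 360) = 138.1°.
138.1° > 98.0° ⇒ outside.

No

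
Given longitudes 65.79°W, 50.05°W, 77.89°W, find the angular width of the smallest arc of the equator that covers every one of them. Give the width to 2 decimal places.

27.84°

Sort the longitudes: -77.89°, -65.79°, -50.05°.
Eastward gaps between consecutive values (wrapping around): 12.10°, 15.74°, 332.16°.
Largest gap = 332.16° ⇒ minimal covering band is its complement: 360° − 332.16° = 27.84°.
Band runs from -77.89° eastward to -50.05°.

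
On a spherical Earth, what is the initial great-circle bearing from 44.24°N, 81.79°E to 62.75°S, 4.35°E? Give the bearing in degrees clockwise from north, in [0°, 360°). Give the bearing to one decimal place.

Δλ = 4.35 − 81.79 = -77.44°.
θ = atan2( sin Δλ · cos φ₂ , cos φ₁ · sin φ₂ − sin φ₁ · cos φ₂ · cos Δλ )
  = atan2(-0.44692, -0.70638) = -147.679° → normalised to [0°, 360°): 212.321°.

212.3°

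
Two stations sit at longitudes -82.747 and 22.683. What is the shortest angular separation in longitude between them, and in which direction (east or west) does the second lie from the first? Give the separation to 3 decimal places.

Raw difference: 22.683 − -82.747 = 105.43°.
Normalise into (−180°, 180°]: 105.43° stays 105.43°.
Positive ⇒ the second point lies to the east; separation 105.430°.

105.430° east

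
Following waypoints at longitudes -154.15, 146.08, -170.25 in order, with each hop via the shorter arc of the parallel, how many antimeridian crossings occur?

Leg 1: -154.15° → +146.08°, shortest Δλ = -59.77° (west) — crosses 180°.
Leg 2: +146.08° → -170.25°, shortest Δλ = 43.67° (east) — crosses 180°.
Total crossings: 2.

2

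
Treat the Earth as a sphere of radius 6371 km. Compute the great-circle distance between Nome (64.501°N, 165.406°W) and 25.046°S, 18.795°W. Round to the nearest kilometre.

15017 km

Δλ = -18.795 − -165.406 = 146.611°.
Δφ = -25.046 − 64.501 = -89.547°.
a = sin²(Δφ/2) + cos φ₁ · cos φ₂ · sin²(Δλ/2) = 0.853877.
c = 2·atan2(√a, √(1−a)) = 2.35711 rad → d = 6371·c ≈ 15017.14 km.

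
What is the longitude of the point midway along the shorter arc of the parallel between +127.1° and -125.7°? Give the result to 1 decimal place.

Signed shortest Δλ from +127.1° to -125.7° is +107.2°.
Midpoint longitude = +127.1° + (+107.2°)/2 = +127.1° + 53.6° = +180.7°.
Normalise into (−180°, 180°]: -179.3°.
(The naïve average (+127.1 + -125.7)/2 = 0.7° is on the wrong side of the globe.)

-179.3°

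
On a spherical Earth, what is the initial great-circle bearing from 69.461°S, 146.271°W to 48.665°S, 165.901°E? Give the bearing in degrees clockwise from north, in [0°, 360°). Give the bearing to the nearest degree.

287°

Δλ = 165.901 − -146.271 = 312.172°; wrapped into (−180°, 180°]: -47.828°.
θ = atan2( sin Δλ · cos φ₂ , cos φ₁ · sin φ₂ − sin φ₁ · cos φ₂ · cos Δλ )
  = atan2(-0.48949, 0.15178) = -72.772° → normalised to [0°, 360°): 287.228°.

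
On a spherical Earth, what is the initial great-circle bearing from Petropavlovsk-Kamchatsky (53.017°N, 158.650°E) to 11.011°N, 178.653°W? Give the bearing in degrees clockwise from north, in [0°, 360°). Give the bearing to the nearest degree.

Δλ = -178.653 − 158.650 = -337.303°; wrapped into (−180°, 180°]: 22.697°.
θ = atan2( sin Δλ · cos φ₂ , cos φ₁ · sin φ₂ − sin φ₁ · cos φ₂ · cos Δλ )
  = atan2(0.37875, -0.60849) = 148.100° → normalised to [0°, 360°): 148.100°.

148°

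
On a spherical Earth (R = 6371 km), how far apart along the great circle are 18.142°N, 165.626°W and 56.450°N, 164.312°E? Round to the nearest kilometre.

4941 km

Δλ = 164.312 − -165.626 = 329.938°; wrapped into (−180°, 180°]: -30.062°.
Δφ = 56.450 − 18.142 = 38.308°.
a = sin²(Δφ/2) + cos φ₁ · cos φ₂ · sin²(Δλ/2) = 0.142978.
c = 2·atan2(√a, √(1−a)) = 0.77554 rad → d = 6371·c ≈ 4940.96 km.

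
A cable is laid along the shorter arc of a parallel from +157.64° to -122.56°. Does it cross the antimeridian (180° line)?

Naïve |-122.56 − 157.64| = 280.2° > 180°, so the shorter arc goes the other way round — across 180°.
Signed shortest Δλ = ((-122.56 − 157.64 + 180) mod 360) − 180 = 79.8°.
Going east by 79.8° from +157.64° passes through 180° before reaching -122.56°.

Yes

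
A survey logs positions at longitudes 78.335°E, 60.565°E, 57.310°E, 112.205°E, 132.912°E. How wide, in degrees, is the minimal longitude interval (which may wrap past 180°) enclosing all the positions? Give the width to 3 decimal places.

75.602°

Sort the longitudes: +57.310°, +60.565°, +78.335°, +112.205°, +132.912°.
Eastward gaps between consecutive values (wrapping around): 3.255°, 17.770°, 33.870°, 20.707°, 284.398°.
Largest gap = 284.398° ⇒ minimal covering band is its complement: 360° − 284.398° = 75.602°.
Band runs from +57.310° eastward to +132.912°.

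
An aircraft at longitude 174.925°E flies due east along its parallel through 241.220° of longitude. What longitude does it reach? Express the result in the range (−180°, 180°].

Start at +174.925°; shift +241.220° → +416.145°.
+416.145° lies outside (−180°, 180°]; subtract 360° → +56.145°.

56.145°E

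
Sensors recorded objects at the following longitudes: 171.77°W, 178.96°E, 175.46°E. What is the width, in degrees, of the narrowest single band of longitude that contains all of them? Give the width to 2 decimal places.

Sort the longitudes: -171.77°, +175.46°, +178.96°.
Eastward gaps between consecutive values (wrapping around): 347.23°, 3.50°, 9.27°.
Largest gap = 347.23° ⇒ minimal covering band is its complement: 360° − 347.23° = 12.77°.
Band runs from +175.46° eastward to -171.77°, crossing the antimeridian.

12.77°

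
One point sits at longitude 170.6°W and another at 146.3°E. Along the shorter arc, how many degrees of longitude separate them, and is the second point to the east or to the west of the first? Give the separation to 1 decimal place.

43.1° west

Raw difference: 146.3 − -170.6 = 316.9°.
Normalise into (−180°, 180°]: 316.9° − 360° = -43.1°.
Negative ⇒ the second point lies to the west; separation 43.1°.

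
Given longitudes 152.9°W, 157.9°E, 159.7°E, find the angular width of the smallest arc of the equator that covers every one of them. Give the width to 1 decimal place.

Sort the longitudes: -152.9°, +157.9°, +159.7°.
Eastward gaps between consecutive values (wrapping around): 310.8°, 1.8°, 47.4°.
Largest gap = 310.8° ⇒ minimal covering band is its complement: 360° − 310.8° = 49.2°.
Band runs from +157.9° eastward to -152.9°, crossing the antimeridian.

49.2°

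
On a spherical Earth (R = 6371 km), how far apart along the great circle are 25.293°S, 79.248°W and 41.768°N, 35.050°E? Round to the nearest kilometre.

Δλ = 35.050 − -79.248 = 114.298°.
Δφ = 41.768 − -25.293 = 67.061°.
a = sin²(Δφ/2) + cos φ₁ · cos φ₂ · sin²(Δλ/2) = 0.781039.
c = 2·atan2(√a, √(1−a)) = 2.16769 rad → d = 6371·c ≈ 13810.37 km.

13810 km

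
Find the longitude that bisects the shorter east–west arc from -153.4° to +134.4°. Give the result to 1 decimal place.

Signed shortest Δλ from -153.4° to +134.4° is -72.2°.
Midpoint longitude = -153.4° + (-72.2°)/2 = -153.4° − 36.1° = -189.5°.
Normalise into (−180°, 180°]: +170.5°.
(The naïve average (-153.4 + +134.4)/2 = -9.5° is on the wrong side of the globe.)

+170.5°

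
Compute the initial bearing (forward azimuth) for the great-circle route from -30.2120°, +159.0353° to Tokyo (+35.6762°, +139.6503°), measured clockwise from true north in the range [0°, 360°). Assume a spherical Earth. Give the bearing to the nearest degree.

343°

Δλ = 139.6503 − 159.0353 = -19.3850°.
θ = atan2( sin Δλ · cos φ₂ , cos φ₁ · sin φ₂ − sin φ₁ · cos φ₂ · cos Δλ )
  = atan2(-0.26962, 0.88958) = -16.862° → normalised to [0°, 360°): 343.138°.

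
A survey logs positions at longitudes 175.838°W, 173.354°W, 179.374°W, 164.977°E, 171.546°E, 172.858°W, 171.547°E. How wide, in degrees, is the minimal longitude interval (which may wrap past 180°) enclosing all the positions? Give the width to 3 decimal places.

Sort the longitudes: -179.374°, -175.838°, -173.354°, -172.858°, +164.977°, +171.546°, +171.547°.
Eastward gaps between consecutive values (wrapping around): 3.536°, 2.484°, 0.496°, 337.835°, 6.569°, 0.001°, 9.079°.
Largest gap = 337.835° ⇒ minimal covering band is its complement: 360° − 337.835° = 22.165°.
Band runs from +164.977° eastward to -172.858°, crossing the antimeridian.

22.165°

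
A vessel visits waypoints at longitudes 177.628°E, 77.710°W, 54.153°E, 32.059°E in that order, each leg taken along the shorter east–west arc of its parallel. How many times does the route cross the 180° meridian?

1

Leg 1: +177.628° → -77.710°, shortest Δλ = 104.662° (east) — crosses 180°.
Leg 2: -77.710° → +54.153°, shortest Δλ = 131.863° (east) — does not cross 180°.
Leg 3: +54.153° → +32.059°, shortest Δλ = -22.094° (west) — does not cross 180°.
Total crossings: 1.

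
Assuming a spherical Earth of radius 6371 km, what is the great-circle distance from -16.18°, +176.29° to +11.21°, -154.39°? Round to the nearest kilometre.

4436 km

Δλ = -154.39 − 176.29 = -330.68°; wrapped into (−180°, 180°]: 29.32°.
Δφ = 11.21 − -16.18 = 27.39°.
a = sin²(Δφ/2) + cos φ₁ · cos φ₂ · sin²(Δλ/2) = 0.116392.
c = 2·atan2(√a, √(1−a)) = 0.69631 rad → d = 6371·c ≈ 4436.18 km.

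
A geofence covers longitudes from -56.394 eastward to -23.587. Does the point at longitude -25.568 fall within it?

Band width going east from -56.394° to -23.587°: ((-23.587 − -56.394) mod 360) = 32.807°.
Offset of -25.568° east of the west edge: ((-25.568 − -56.394) mod 360) = 30.826°.
30.826° ≤ 32.807° ⇒ inside.

Yes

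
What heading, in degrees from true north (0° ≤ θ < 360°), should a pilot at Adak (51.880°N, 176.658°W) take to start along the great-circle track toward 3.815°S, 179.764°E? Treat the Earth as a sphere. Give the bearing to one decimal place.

Δλ = 179.764 − -176.658 = 356.422°; wrapped into (−180°, 180°]: -3.578°.
θ = atan2( sin Δλ · cos φ₂ , cos φ₁ · sin φ₂ − sin φ₁ · cos φ₂ · cos Δλ )
  = atan2(-0.06227, -0.82452) = -175.681° → normalised to [0°, 360°): 184.319°.

184.3°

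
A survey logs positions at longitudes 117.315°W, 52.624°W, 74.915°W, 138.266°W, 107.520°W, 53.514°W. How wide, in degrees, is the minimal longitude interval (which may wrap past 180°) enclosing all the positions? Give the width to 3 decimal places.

Sort the longitudes: -138.266°, -117.315°, -107.520°, -74.915°, -53.514°, -52.624°.
Eastward gaps between consecutive values (wrapping around): 20.951°, 9.795°, 32.605°, 21.401°, 0.890°, 274.358°.
Largest gap = 274.358° ⇒ minimal covering band is its complement: 360° − 274.358° = 85.642°.
Band runs from -138.266° eastward to -52.624°.

85.642°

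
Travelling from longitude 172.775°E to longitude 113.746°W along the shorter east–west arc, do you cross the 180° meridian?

Naïve |-113.746 − 172.775| = 286.521° > 180°, so the shorter arc goes the other way round — across 180°.
Signed shortest Δλ = ((-113.746 − 172.775 + 180) mod 360) − 180 = 73.479°.
Going east by 73.479° from +172.775° passes through 180° before reaching -113.746°.

Yes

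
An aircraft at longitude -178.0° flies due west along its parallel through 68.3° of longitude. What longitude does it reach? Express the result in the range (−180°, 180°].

+113.7°

Start at -178.0°; shift −68.3° → -246.3°.
-246.3° lies outside (−180°, 180°]; add 360° → +113.7°.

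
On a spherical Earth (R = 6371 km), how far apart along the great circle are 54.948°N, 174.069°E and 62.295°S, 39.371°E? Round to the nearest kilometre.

17331 km

Δλ = 39.371 − 174.069 = -134.698°.
Δφ = -62.295 − 54.948 = -117.243°.
a = sin²(Δφ/2) + cos φ₁ · cos φ₂ · sin²(Δλ/2) = 0.956293.
c = 2·atan2(√a, √(1−a)) = 2.72036 rad → d = 6371·c ≈ 17331.42 km.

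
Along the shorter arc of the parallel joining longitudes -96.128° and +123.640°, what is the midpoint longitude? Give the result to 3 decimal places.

-166.244°

Signed shortest Δλ from -96.128° to +123.640° is -140.232°.
Midpoint longitude = -96.128° + (-140.232°)/2 = -96.128° − 70.116° = -166.244°.
(The naïve average (-96.128 + +123.640)/2 = 13.756° is on the wrong side of the globe.)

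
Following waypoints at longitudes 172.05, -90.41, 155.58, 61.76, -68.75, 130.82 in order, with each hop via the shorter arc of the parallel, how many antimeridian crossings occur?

3

Leg 1: +172.05° → -90.41°, shortest Δλ = 97.54° (east) — crosses 180°.
Leg 2: -90.41° → +155.58°, shortest Δλ = -114.01° (west) — crosses 180°.
Leg 3: +155.58° → +61.76°, shortest Δλ = -93.82° (west) — does not cross 180°.
Leg 4: +61.76° → -68.75°, shortest Δλ = -130.51° (west) — does not cross 180°.
Leg 5: -68.75° → +130.82°, shortest Δλ = -160.43° (west) — crosses 180°.
Total crossings: 3.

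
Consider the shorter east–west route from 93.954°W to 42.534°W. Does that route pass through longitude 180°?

No

Signed shortest Δλ = ((-42.534 − -93.954 + 180) mod 360) − 180 = 51.42°.
Going east by 51.42° from -93.954° reaches -42.534° without touching 180°.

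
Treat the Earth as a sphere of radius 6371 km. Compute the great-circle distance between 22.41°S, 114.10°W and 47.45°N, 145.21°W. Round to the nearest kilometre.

8369 km

Δλ = -145.21 − -114.10 = -31.11°.
Δφ = 47.45 − -22.41 = 69.86°.
a = sin²(Δφ/2) + cos φ₁ · cos φ₂ · sin²(Δλ/2) = 0.372799.
c = 2·atan2(√a, √(1−a)) = 1.31357 rad → d = 6371·c ≈ 8368.73 km.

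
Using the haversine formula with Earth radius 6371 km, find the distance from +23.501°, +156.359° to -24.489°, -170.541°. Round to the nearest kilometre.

6420 km

Δλ = -170.541 − 156.359 = -326.900°; wrapped into (−180°, 180°]: 33.100°.
Δφ = -24.489 − 23.501 = -47.990°.
a = sin²(Δφ/2) + cos φ₁ · cos φ₂ · sin²(Δλ/2) = 0.233086.
c = 2·atan2(√a, √(1−a)) = 1.00768 rad → d = 6371·c ≈ 6419.90 km.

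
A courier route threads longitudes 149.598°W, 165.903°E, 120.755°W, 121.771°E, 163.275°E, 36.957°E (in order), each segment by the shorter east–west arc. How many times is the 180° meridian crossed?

3

Leg 1: -149.598° → +165.903°, shortest Δλ = -44.499° (west) — crosses 180°.
Leg 2: +165.903° → -120.755°, shortest Δλ = 73.342° (east) — crosses 180°.
Leg 3: -120.755° → +121.771°, shortest Δλ = -117.474° (west) — crosses 180°.
Leg 4: +121.771° → +163.275°, shortest Δλ = 41.504° (east) — does not cross 180°.
Leg 5: +163.275° → +36.957°, shortest Δλ = -126.318° (west) — does not cross 180°.
Total crossings: 3.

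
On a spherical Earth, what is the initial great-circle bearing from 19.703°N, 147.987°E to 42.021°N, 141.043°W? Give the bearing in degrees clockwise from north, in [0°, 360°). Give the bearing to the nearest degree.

52°

Δλ = -141.043 − 147.987 = -289.030°; wrapped into (−180°, 180°]: 70.970°.
θ = atan2( sin Δλ · cos φ₂ , cos φ₁ · sin φ₂ − sin φ₁ · cos φ₂ · cos Δλ )
  = atan2(0.70230, 0.54854) = 52.008° → normalised to [0°, 360°): 52.008°.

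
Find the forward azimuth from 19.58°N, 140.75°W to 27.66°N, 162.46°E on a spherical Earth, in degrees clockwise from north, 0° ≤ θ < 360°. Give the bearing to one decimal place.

Δλ = 162.46 − -140.75 = 303.21°; wrapped into (−180°, 180°]: -56.79°.
θ = atan2( sin Δλ · cos φ₂ , cos φ₁ · sin φ₂ − sin φ₁ · cos φ₂ · cos Δλ )
  = atan2(-0.74105, 0.27481) = -69.654° → normalised to [0°, 360°): 290.346°.

290.3°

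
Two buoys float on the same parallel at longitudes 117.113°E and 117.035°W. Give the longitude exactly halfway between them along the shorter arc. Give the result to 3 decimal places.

179.961°W

Signed shortest Δλ from +117.113° to -117.035° is +125.852°.
Midpoint longitude = +117.113° + (+125.852°)/2 = +117.113° + 62.926° = +180.039°.
Normalise into (−180°, 180°]: -179.961°.
(The naïve average (+117.113 + -117.035)/2 = 0.039° is on the wrong side of the globe.)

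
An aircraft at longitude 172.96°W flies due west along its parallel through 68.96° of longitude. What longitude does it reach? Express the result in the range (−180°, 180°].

118.08°E

Start at -172.96°; shift −68.96° → -241.92°.
-241.92° lies outside (−180°, 180°]; add 360° → +118.08°.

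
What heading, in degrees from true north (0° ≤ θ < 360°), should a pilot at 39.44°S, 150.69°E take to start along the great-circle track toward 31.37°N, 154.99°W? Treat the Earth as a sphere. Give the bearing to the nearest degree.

Δλ = -154.99 − 150.69 = -305.68°; wrapped into (−180°, 180°]: 54.32°.
θ = atan2( sin Δλ · cos φ₂ , cos φ₁ · sin φ₂ − sin φ₁ · cos φ₂ · cos Δλ )
  = atan2(0.69355, 0.71839) = 43.992° → normalised to [0°, 360°): 43.992°.

44°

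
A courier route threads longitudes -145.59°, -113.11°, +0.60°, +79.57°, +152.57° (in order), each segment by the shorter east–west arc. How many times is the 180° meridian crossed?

Leg 1: -145.59° → -113.11°, shortest Δλ = 32.48° (east) — does not cross 180°.
Leg 2: -113.11° → +0.60°, shortest Δλ = 113.71° (east) — does not cross 180°.
Leg 3: +0.60° → +79.57°, shortest Δλ = 78.97° (east) — does not cross 180°.
Leg 4: +79.57° → +152.57°, shortest Δλ = 73.0° (east) — does not cross 180°.
Total crossings: 0.

0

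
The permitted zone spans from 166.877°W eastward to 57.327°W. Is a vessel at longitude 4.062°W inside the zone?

No

Band width going east from -166.877° to -57.327°: ((-57.327 − -166.877) mod 360) = 109.550°.
Offset of -4.062° east of the west edge: ((-4.062 − -166.877) mod 360) = 162.815°.
162.815° > 109.550° ⇒ outside.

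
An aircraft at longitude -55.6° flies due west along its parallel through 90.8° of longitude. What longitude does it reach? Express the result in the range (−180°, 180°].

Start at -55.6°; shift −90.8° → -146.4°.
-146.4° already lies in (−180°, 180°].

-146.4°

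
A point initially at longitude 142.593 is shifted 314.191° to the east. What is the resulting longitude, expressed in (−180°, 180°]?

Start at +142.593°; shift +314.191° → +456.784°.
+456.784° lies outside (−180°, 180°]; subtract 360° → +96.784°.

+96.784°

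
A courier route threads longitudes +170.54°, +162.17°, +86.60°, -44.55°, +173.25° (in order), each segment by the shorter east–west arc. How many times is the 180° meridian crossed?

1

Leg 1: +170.54° → +162.17°, shortest Δλ = -8.37° (west) — does not cross 180°.
Leg 2: +162.17° → +86.60°, shortest Δλ = -75.57° (west) — does not cross 180°.
Leg 3: +86.60° → -44.55°, shortest Δλ = -131.15° (west) — does not cross 180°.
Leg 4: -44.55° → +173.25°, shortest Δλ = -142.2° (west) — crosses 180°.
Total crossings: 1.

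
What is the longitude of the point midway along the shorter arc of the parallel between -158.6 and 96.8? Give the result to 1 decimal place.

Signed shortest Δλ from -158.6° to +96.8° is -104.6°.
Midpoint longitude = -158.6° + (-104.6°)/2 = -158.6° − 52.3° = -210.9°.
Normalise into (−180°, 180°]: +149.1°.
(The naïve average (-158.6 + +96.8)/2 = -30.9° is on the wrong side of the globe.)

+149.1°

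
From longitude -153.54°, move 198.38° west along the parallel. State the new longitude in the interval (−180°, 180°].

+8.08°

Start at -153.54°; shift −198.38° → -351.92°.
-351.92° lies outside (−180°, 180°]; add 360° → +8.08°.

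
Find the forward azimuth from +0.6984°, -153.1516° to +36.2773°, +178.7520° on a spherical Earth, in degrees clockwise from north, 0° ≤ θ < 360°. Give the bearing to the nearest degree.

327°

Δλ = 178.7520 − -153.1516 = 331.9036°; wrapped into (−180°, 180°]: -28.0964°.
θ = atan2( sin Δλ · cos φ₂ , cos φ₁ · sin φ₂ − sin φ₁ · cos φ₂ · cos Δλ )
  = atan2(-0.37967, 0.58298) = -33.074° → normalised to [0°, 360°): 326.926°.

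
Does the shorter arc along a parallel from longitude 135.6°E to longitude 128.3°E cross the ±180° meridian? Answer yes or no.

No

Signed shortest Δλ = ((128.3 − 135.6 + 180) mod 360) − 180 = -7.3°.
Going west by 7.3° from +135.6° reaches +128.3° without touching 180°.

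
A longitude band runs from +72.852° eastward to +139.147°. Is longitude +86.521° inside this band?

Yes

Band width going east from +72.852° to +139.147°: ((139.147 − 72.852) mod 360) = 66.295°.
Offset of +86.521° east of the west edge: ((86.521 − 72.852) mod 360) = 13.669°.
13.669° ≤ 66.295° ⇒ inside.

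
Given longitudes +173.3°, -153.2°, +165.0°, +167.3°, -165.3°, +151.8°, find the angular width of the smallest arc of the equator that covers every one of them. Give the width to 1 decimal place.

55.0°

Sort the longitudes: -165.3°, -153.2°, +151.8°, +165.0°, +167.3°, +173.3°.
Eastward gaps between consecutive values (wrapping around): 12.1°, 305.0°, 13.2°, 2.3°, 6.0°, 21.4°.
Largest gap = 305.0° ⇒ minimal covering band is its complement: 360° − 305.0° = 55.0°.
Band runs from +151.8° eastward to -153.2°, crossing the antimeridian.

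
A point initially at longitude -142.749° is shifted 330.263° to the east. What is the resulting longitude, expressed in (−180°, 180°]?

Start at -142.749°; shift +330.263° → +187.514°.
+187.514° lies outside (−180°, 180°]; subtract 360° → -172.486°.

-172.486°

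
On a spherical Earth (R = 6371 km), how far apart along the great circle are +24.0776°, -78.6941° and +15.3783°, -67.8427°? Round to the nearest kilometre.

1491 km

Δλ = -67.8427 − -78.6941 = 10.8514°.
Δφ = 15.3783 − 24.0776 = -8.6993°.
a = sin²(Δφ/2) + cos φ₁ · cos φ₂ · sin²(Δλ/2) = 0.013623.
c = 2·atan2(√a, √(1−a)) = 0.23397 rad → d = 6371·c ≈ 1490.59 km.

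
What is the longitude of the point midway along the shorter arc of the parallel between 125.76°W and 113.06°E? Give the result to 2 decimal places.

173.65°E

Signed shortest Δλ from -125.76° to +113.06° is -121.18°.
Midpoint longitude = -125.76° + (-121.18°)/2 = -125.76° − 60.59° = -186.35°.
Normalise into (−180°, 180°]: +173.65°.
(The naïve average (-125.76 + +113.06)/2 = -6.35° is on the wrong side of the globe.)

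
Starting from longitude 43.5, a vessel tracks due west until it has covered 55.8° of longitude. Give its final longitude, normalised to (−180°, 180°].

-12.3°

Start at +43.5°; shift −55.8° → -12.3°.
-12.3° already lies in (−180°, 180°].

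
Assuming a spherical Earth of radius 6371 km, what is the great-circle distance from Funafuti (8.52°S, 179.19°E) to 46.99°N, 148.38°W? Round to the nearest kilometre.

Δλ = -148.38 − 179.19 = -327.57°; wrapped into (−180°, 180°]: 32.43°.
Δφ = 46.99 − -8.52 = 55.51°.
a = sin²(Δφ/2) + cos φ₁ · cos φ₂ · sin²(Δλ/2) = 0.269472.
c = 2·atan2(√a, √(1−a)) = 1.09161 rad → d = 6371·c ≈ 6954.65 km.

6955 km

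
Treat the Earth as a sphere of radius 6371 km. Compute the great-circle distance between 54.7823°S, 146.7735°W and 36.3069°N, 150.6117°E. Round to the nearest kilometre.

11749 km

Δλ = 150.6117 − -146.7735 = 297.3852°; wrapped into (−180°, 180°]: -62.6148°.
Δφ = 36.3069 − -54.7823 = 91.0892°.
a = sin²(Δφ/2) + cos φ₁ · cos φ₂ · sin²(Δλ/2) = 0.634987.
c = 2·atan2(√a, √(1−a)) = 1.84416 rad → d = 6371·c ≈ 11749.16 km.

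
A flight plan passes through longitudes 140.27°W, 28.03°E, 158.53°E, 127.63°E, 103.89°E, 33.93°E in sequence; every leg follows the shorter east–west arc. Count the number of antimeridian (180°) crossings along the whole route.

Leg 1: -140.27° → +28.03°, shortest Δλ = 168.3° (east) — does not cross 180°.
Leg 2: +28.03° → +158.53°, shortest Δλ = 130.5° (east) — does not cross 180°.
Leg 3: +158.53° → +127.63°, shortest Δλ = -30.9° (west) — does not cross 180°.
Leg 4: +127.63° → +103.89°, shortest Δλ = -23.74° (west) — does not cross 180°.
Leg 5: +103.89° → +33.93°, shortest Δλ = -69.96° (west) — does not cross 180°.
Total crossings: 0.

0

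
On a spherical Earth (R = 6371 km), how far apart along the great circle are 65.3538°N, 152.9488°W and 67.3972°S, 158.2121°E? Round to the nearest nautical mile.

Δλ = 158.2121 − -152.9488 = 311.1609°; wrapped into (−180°, 180°]: -48.8391°.
Δφ = -67.3972 − 65.3538 = -132.7510°.
a = sin²(Δφ/2) + cos φ₁ · cos φ₂ · sin²(Δλ/2) = 0.866800.
c = 2·atan2(√a, √(1−a)) = 2.39440 rad → d = 6371·c ≈ 15254.72 km ≈ 8236.89 nmi.

8237 nmi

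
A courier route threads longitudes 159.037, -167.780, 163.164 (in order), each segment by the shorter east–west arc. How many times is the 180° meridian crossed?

Leg 1: +159.037° → -167.780°, shortest Δλ = 33.183° (east) — crosses 180°.
Leg 2: -167.780° → +163.164°, shortest Δλ = -29.056° (west) — crosses 180°.
Total crossings: 2.

2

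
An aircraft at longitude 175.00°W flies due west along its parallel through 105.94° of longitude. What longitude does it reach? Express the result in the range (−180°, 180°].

79.06°E

Start at -175.00°; shift −105.94° → -280.94°.
-280.94° lies outside (−180°, 180°]; add 360° → +79.06°.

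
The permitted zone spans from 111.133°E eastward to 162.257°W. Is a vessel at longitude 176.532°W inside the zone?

Yes

Band width going east from +111.133° to -162.257°: ((-162.257 − 111.133) mod 360) = 86.610°.
Offset of -176.532° east of the west edge: ((-176.532 − 111.133) mod 360) = 72.335°.
72.335° ≤ 86.610° ⇒ inside.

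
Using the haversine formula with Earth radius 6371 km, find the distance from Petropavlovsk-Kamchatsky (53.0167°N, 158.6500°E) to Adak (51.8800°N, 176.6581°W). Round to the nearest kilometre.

1670 km

Δλ = -176.6581 − 158.6500 = -335.3081°; wrapped into (−180°, 180°]: 24.6919°.
Δφ = 51.8800 − 53.0167 = -1.1367°.
a = sin²(Δφ/2) + cos φ₁ · cos φ₂ · sin²(Δλ/2) = 0.017076.
c = 2·atan2(√a, √(1−a)) = 0.26210 rad → d = 6371·c ≈ 1669.83 km.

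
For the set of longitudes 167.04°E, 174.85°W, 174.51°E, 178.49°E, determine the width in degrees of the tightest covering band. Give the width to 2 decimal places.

Sort the longitudes: -174.85°, +167.04°, +174.51°, +178.49°.
Eastward gaps between consecutive values (wrapping around): 341.89°, 7.47°, 3.98°, 6.66°.
Largest gap = 341.89° ⇒ minimal covering band is its complement: 360° − 341.89° = 18.11°.
Band runs from +167.04° eastward to -174.85°, crossing the antimeridian.

18.11°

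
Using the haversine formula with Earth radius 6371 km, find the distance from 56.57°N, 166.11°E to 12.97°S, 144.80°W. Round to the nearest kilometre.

8956 km

Δλ = -144.80 − 166.11 = -310.91°; wrapped into (−180°, 180°]: 49.09°.
Δφ = -12.97 − 56.57 = -69.54°.
a = sin²(Δφ/2) + cos φ₁ · cos φ₂ · sin²(Δλ/2) = 0.417866.
c = 2·atan2(√a, √(1−a)) = 1.40578 rad → d = 6371·c ≈ 8956.23 km.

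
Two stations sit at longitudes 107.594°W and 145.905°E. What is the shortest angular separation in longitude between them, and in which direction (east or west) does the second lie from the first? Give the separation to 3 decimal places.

Raw difference: 145.905 − -107.594 = 253.499°.
Normalise into (−180°, 180°]: 253.499° − 360° = -106.501°.
Negative ⇒ the second point lies to the west; separation 106.501°.

106.501° west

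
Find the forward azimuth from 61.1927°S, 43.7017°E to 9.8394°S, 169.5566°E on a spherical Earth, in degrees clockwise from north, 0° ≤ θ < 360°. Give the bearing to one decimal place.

126.4°

Δλ = 169.5566 − 43.7017 = 125.8549°.
θ = atan2( sin Δλ · cos φ₂ , cos φ₁ · sin φ₂ − sin φ₁ · cos φ₂ · cos Δλ )
  = atan2(0.79858, -0.58804) = 126.366° → normalised to [0°, 360°): 126.366°.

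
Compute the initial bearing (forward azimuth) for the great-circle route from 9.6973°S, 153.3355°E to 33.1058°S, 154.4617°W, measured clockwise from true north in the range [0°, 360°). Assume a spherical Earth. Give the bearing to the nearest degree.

Δλ = -154.4617 − 153.3355 = -307.7972°; wrapped into (−180°, 180°]: 52.2028°.
θ = atan2( sin Δλ · cos φ₂ , cos φ₁ · sin φ₂ − sin φ₁ · cos φ₂ · cos Δλ )
  = atan2(0.66191, -0.45191) = 124.323° → normalised to [0°, 360°): 124.323°.

124°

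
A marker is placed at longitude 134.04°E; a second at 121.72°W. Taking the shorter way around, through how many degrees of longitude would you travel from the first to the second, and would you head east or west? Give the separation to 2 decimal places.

104.24° east

Raw difference: -121.72 − 134.04 = -255.76°.
Normalise into (−180°, 180°]: -255.76° + 360° = 104.24°.
Positive ⇒ the second point lies to the east; separation 104.24°.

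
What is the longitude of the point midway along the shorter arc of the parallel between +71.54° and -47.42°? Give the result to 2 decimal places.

+12.06°

Signed shortest Δλ from +71.54° to -47.42° is -118.96°.
Midpoint longitude = +71.54° + (-118.96°)/2 = +71.54° − 59.48° = +12.06°.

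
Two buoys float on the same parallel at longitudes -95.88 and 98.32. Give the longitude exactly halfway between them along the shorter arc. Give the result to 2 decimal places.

-178.78°

Signed shortest Δλ from -95.88° to +98.32° is -165.80°.
Midpoint longitude = -95.88° + (-165.80°)/2 = -95.88° − 82.90° = -178.78°.
(The naïve average (-95.88 + +98.32)/2 = 1.22° is on the wrong side of the globe.)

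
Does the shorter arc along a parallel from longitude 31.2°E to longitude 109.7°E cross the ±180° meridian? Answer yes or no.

Signed shortest Δλ = ((109.7 − 31.2 + 180) mod 360) − 180 = 78.5°.
Going east by 78.5° from +31.2° reaches +109.7° without touching 180°.

No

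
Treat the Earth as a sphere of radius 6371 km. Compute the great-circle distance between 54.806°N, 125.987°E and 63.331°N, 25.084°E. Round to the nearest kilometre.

Δλ = 25.084 − 125.987 = -100.903°.
Δφ = 63.331 − 54.806 = 8.525°.
a = sin²(Δφ/2) + cos φ₁ · cos φ₂ · sin²(Δλ/2) = 0.159332.
c = 2·atan2(√a, √(1−a)) = 0.82121 rad → d = 6371·c ≈ 5231.92 km.

5232 km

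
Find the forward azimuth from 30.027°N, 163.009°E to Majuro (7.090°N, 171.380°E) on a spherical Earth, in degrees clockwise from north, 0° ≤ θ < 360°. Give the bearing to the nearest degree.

159°

Δλ = 171.380 − 163.009 = 8.371°.
θ = atan2( sin Δλ · cos φ₂ , cos φ₁ · sin φ₂ − sin φ₁ · cos φ₂ · cos Δλ )
  = atan2(0.14447, -0.38443) = 159.404° → normalised to [0°, 360°): 159.404°.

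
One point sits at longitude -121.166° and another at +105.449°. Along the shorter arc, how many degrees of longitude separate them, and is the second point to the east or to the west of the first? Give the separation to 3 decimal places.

Raw difference: 105.449 − -121.166 = 226.615°.
Normalise into (−180°, 180°]: 226.615° − 360° = -133.385°.
Negative ⇒ the second point lies to the west; separation 133.385°.

133.385° west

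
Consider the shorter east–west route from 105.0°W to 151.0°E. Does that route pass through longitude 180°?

Naïve |151.0 − -105.0| = 256.0° > 180°, so the shorter arc goes the other way round — across 180°.
Signed shortest Δλ = ((151.0 − -105.0 + 180) mod 360) − 180 = -104.0°.
Going west by 104.0° from -105.0° passes through 180° before reaching +151.0°.

Yes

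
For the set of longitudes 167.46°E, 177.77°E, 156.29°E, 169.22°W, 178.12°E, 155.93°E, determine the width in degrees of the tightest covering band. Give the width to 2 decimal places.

34.85°

Sort the longitudes: -169.22°, +155.93°, +156.29°, +167.46°, +177.77°, +178.12°.
Eastward gaps between consecutive values (wrapping around): 325.15°, 0.36°, 11.17°, 10.31°, 0.35°, 12.66°.
Largest gap = 325.15° ⇒ minimal covering band is its complement: 360° − 325.15° = 34.85°.
Band runs from +155.93° eastward to -169.22°, crossing the antimeridian.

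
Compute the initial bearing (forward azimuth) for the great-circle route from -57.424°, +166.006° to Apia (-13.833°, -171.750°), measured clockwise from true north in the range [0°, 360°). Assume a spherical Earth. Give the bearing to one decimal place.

Δλ = -171.750 − 166.006 = -337.756°; wrapped into (−180°, 180°]: 22.244°.
θ = atan2( sin Δλ · cos φ₂ , cos φ₁ · sin φ₂ − sin φ₁ · cos φ₂ · cos Δλ )
  = atan2(0.36757, 0.62861) = 30.316° → normalised to [0°, 360°): 30.316°.

30.3°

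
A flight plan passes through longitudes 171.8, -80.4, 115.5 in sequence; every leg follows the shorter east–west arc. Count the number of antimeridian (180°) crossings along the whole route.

Leg 1: +171.8° → -80.4°, shortest Δλ = 107.8° (east) — crosses 180°.
Leg 2: -80.4° → +115.5°, shortest Δλ = -164.1° (west) — crosses 180°.
Total crossings: 2.

2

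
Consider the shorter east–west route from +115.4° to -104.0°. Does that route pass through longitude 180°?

Yes

Naïve |-104.0 − 115.4| = 219.4° > 180°, so the shorter arc goes the other way round — across 180°.
Signed shortest Δλ = ((-104.0 − 115.4 + 180) mod 360) − 180 = 140.6°.
Going east by 140.6° from +115.4° passes through 180° before reaching -104.0°.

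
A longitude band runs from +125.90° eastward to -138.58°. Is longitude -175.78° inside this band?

Band width going east from +125.90° to -138.58°: ((-138.58 − 125.90) mod 360) = 95.52°.
Offset of -175.78° east of the west edge: ((-175.78 − 125.90) mod 360) = 58.32°.
58.32° ≤ 95.52° ⇒ inside.

Yes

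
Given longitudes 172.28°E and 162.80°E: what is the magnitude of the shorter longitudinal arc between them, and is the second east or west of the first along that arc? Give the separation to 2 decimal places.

Raw difference: 162.80 − 172.28 = -9.48°.
Normalise into (−180°, 180°]: -9.48° stays -9.48°.
Negative ⇒ the second point lies to the west; separation 9.48°.

9.48° west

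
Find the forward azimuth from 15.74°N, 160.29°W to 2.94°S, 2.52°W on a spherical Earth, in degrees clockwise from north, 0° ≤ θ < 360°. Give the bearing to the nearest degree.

Δλ = -2.52 − -160.29 = 157.77°.
θ = atan2( sin Δλ · cos φ₂ , cos φ₁ · sin φ₂ − sin φ₁ · cos φ₂ · cos Δλ )
  = atan2(0.37783, 0.20141) = 61.939° → normalised to [0°, 360°): 61.939°.

62°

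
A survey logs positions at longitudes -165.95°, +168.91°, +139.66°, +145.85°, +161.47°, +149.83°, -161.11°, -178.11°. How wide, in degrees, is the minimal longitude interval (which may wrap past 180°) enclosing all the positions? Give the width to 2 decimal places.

Sort the longitudes: -178.11°, -165.95°, -161.11°, +139.66°, +145.85°, +149.83°, +161.47°, +168.91°.
Eastward gaps between consecutive values (wrapping around): 12.16°, 4.84°, 300.77°, 6.19°, 3.98°, 11.64°, 7.44°, 12.98°.
Largest gap = 300.77° ⇒ minimal covering band is its complement: 360° − 300.77° = 59.23°.
Band runs from +139.66° eastward to -161.11°, crossing the antimeridian.

59.23°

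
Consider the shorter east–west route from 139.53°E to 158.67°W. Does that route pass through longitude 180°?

Yes

Naïve |-158.67 − 139.53| = 298.2° > 180°, so the shorter arc goes the other way round — across 180°.
Signed shortest Δλ = ((-158.67 − 139.53 + 180) mod 360) − 180 = 61.8°.
Going east by 61.8° from +139.53° passes through 180° before reaching -158.67°.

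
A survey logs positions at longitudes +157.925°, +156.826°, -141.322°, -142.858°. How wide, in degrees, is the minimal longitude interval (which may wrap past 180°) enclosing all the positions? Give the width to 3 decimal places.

61.852°

Sort the longitudes: -142.858°, -141.322°, +156.826°, +157.925°.
Eastward gaps between consecutive values (wrapping around): 1.536°, 298.148°, 1.099°, 59.217°.
Largest gap = 298.148° ⇒ minimal covering band is its complement: 360° − 298.148° = 61.852°.
Band runs from +156.826° eastward to -141.322°, crossing the antimeridian.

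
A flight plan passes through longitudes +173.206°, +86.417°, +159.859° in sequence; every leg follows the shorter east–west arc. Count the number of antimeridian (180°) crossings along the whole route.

Leg 1: +173.206° → +86.417°, shortest Δλ = -86.789° (west) — does not cross 180°.
Leg 2: +86.417° → +159.859°, shortest Δλ = 73.442° (east) — does not cross 180°.
Total crossings: 0.

0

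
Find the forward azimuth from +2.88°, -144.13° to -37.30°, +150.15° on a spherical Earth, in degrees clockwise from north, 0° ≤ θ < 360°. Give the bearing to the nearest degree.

Δλ = 150.15 − -144.13 = 294.28°; wrapped into (−180°, 180°]: -65.72°.
θ = atan2( sin Δλ · cos φ₂ , cos φ₁ · sin φ₂ − sin φ₁ · cos φ₂ · cos Δλ )
  = atan2(-0.72511, -0.62166) = -130.607° → normalised to [0°, 360°): 229.393°.

229°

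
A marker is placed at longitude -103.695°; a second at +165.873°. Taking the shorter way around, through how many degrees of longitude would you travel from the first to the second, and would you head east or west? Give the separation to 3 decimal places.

90.432° west

Raw difference: 165.873 − -103.695 = 269.568°.
Normalise into (−180°, 180°]: 269.568° − 360° = -90.432°.
Negative ⇒ the second point lies to the west; separation 90.432°.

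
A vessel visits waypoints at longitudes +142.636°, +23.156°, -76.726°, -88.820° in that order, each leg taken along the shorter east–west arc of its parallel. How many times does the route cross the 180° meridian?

0

Leg 1: +142.636° → +23.156°, shortest Δλ = -119.48° (west) — does not cross 180°.
Leg 2: +23.156° → -76.726°, shortest Δλ = -99.882° (west) — does not cross 180°.
Leg 3: -76.726° → -88.820°, shortest Δλ = -12.094° (west) — does not cross 180°.
Total crossings: 0.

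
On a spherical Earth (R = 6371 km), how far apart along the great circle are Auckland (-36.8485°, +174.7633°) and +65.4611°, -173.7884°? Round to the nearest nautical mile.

6166 nmi

Δλ = -173.7884 − 174.7633 = -348.5517°; wrapped into (−180°, 180°]: 11.4483°.
Δφ = 65.4611 − -36.8485 = 102.3096°.
a = sin²(Δφ/2) + cos φ₁ · cos φ₂ · sin²(Δλ/2) = 0.609903.
c = 2·atan2(√a, √(1−a)) = 1.79241 rad → d = 6371·c ≈ 11419.46 km ≈ 6166.01 nmi.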